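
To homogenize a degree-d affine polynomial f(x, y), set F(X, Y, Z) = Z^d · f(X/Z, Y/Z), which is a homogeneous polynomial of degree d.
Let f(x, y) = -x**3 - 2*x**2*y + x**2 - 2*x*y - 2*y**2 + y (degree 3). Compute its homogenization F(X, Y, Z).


F(X, Y, Z) = -X**3 - 2*X**2*Y + X**2*Z - 2*X*Y*Z - 2*Y**2*Z + Y*Z**2

deg(f) = 3.
Substitute x = X/Z, y = Y/Z into f, then multiply by Z^3.
  monomial -1·x^3·y^0 ↦ -1·X^3·Y^0·Z^0.
  monomial -2·x^2·y^1 ↦ -2·X^2·Y^1·Z^0.
  monomial 1·x^2·y^0 ↦ 1·X^2·Y^0·Z^1.
  monomial -2·x^1·y^1 ↦ -2·X^1·Y^1·Z^1.
  monomial -2·x^0·y^2 ↦ -2·X^0·Y^2·Z^1.
  monomial 1·x^0·y^1 ↦ 1·X^0·Y^1·Z^2.
Collecting: F(X, Y, Z) = -X**3 - 2*X**2*Y + X**2*Z - 2*X*Y*Z - 2*Y**2*Z + Y*Z**2.


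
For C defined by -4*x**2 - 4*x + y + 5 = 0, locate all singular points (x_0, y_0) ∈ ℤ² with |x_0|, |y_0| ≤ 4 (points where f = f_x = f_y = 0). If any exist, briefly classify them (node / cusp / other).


No singular points in the scanned grid; C is smooth there.

Compute partial derivatives:
  f_x = -8*x - 4.
  f_y = 1.
f_y = 1 is a nonzero constant, so f_y never vanishes: no point (x, y) can satisfy f = f_x = f_y = 0. In particular no (x, y) ∈ {−4, ..., 4}² is singular; the curve is smooth.


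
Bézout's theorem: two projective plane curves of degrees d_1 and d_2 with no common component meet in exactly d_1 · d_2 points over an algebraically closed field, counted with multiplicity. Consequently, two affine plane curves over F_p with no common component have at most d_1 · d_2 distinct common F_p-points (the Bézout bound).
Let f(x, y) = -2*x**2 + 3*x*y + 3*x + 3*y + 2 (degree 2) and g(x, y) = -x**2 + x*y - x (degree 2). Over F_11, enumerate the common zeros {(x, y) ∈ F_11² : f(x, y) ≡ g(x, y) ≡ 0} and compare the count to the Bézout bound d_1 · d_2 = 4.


Common zeros: {(0, 3)}; count = 1; Bézout bound = 4.

deg(f) = 2, deg(g) = 2, so Bézout bound = 4.
Scan x ∈ F_11. For each x, list the y ∈ F_11 with f(x, y) ≡ 0 and those with g(x, y) ≡ 0 (mod 11); the common zeros in that column are the intersection.
  x = 0: f ≡ 0 at y ∈ {3}; g ≡ 0 at y ∈ {0, 1, 2, 3, 4, 5, 6, 7, 8, 9, 10}; common: {3}.
  x = 1: f ≡ 0 at y ∈ {5}; g ≡ 0 at y ∈ {2}; common: ∅.
  x = 2: f ≡ 0 at y ∈ {0}; g ≡ 0 at y ∈ {3}; common: ∅.
  x = 3: f ≡ 0 at y ∈ {7}; g ≡ 0 at y ∈ {4}; common: ∅.
  x = 4: f ≡ 0 at y ∈ {10}; g ≡ 0 at y ∈ {5}; common: ∅.
  x = 5: f ≡ 0 at y ∈ {0}; g ≡ 0 at y ∈ {6}; common: ∅.
  x = 6: f ≡ 0 at y ∈ {3}; g ≡ 0 at y ∈ {7}; common: ∅.
  x = 7: f ≡ 0 at y ∈ {10}; g ≡ 0 at y ∈ {8}; common: ∅.
  x = 8: f ≡ 0 at y ∈ {5}; g ≡ 0 at y ∈ {9}; common: ∅.
  x = 9: f ≡ 0 at y ∈ {7}; g ≡ 0 at y ∈ {10}; common: ∅.
  x = 10: f ≡ 0 at y ∈ ∅; g ≡ 0 at y ∈ {0}; common: ∅.
Collecting: common zeros = {(0, 3)}, so the count is 1.
Comparison with the Bézout bound: 1 ≤ 4 = deg(f)·deg(g), as expected for curves with no common component (the affine F_11-count falls short of the bound because intersections may lie at infinity, over extension fields, or carry multiplicity).


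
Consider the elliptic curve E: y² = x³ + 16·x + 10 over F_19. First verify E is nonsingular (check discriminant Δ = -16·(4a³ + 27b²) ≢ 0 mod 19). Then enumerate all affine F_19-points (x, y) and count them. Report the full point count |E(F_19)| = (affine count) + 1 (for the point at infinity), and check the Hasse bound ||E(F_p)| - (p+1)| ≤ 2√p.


Affine points = {(3, 3), (3, 16), (4, 9), (4, 10), (5, 5), (5, 14), (7, 3), (7, 16), (8, 2), (8, 17), (9, 3), (9, 16), (10, 7), (10, 12), (11, 4), (11, 15), (12, 7), (12, 12), (16, 7), (16, 12)}; affine count = 20; |E(F_19)| = 21.

Discriminant check: Δ ∝ 4a³ + 27b² = 4·16³ + 27·10² = 4·4096 + 27·100 ≡ 8 (mod 19). Nonzero ⇒ E is nonsingular.
For each x ∈ F_19, compute rhs = x³ + 16·x + 10 mod 19, then count y ∈ F_19 with y² ≡ rhs.
  x = 0: rhs = 10, matching y values: none (0 points).
  x = 1: rhs = 8, matching y values: none (0 points).
  x = 2: rhs = 12, matching y values: none (0 points).
  x = 3: rhs = 9, matching y values: 3, 16 (2 points).
  x = 4: rhs = 5, matching y values: 9, 10 (2 points).
  x = 5: rhs = 6, matching y values: 5, 14 (2 points).
  x = 6: rhs = 18, matching y values: none (0 points).
  x = 7: rhs = 9, matching y values: 3, 16 (2 points).
  x = 8: rhs = 4, matching y values: 2, 17 (2 points).
  x = 9: rhs = 9, matching y values: 3, 16 (2 points).
  x = 10: rhs = 11, matching y values: 7, 12 (2 points).
  x = 11: rhs = 16, matching y values: 4, 15 (2 points).
  x = 12: rhs = 11, matching y values: 7, 12 (2 points).
  x = 13: rhs = 2, matching y values: none (0 points).
  x = 14: rhs = 14, matching y values: none (0 points).
  x = 15: rhs = 15, matching y values: none (0 points).
  x = 16: rhs = 11, matching y values: 7, 12 (2 points).
  x = 17: rhs = 8, matching y values: none (0 points).
  x = 18: rhs = 12, matching y values: none (0 points).
Total affine count: 20.
Full point count |E(F_19)| = 20 + 1 = 21.
Hasse bound: |21 − (19+1)| = |1| = 1 ≤ 2√19 ≈ 8.7178 ✓.


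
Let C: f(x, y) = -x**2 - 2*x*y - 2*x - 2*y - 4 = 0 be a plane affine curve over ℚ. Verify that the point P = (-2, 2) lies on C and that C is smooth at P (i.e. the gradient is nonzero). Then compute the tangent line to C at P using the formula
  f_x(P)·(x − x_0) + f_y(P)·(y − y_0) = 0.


Tangent line at P: -2*x + 2*y - 8 = 0.

Step 1: f(-2, 2) = 0, so P lies on C.
Step 2: partial derivatives
  f_x(x, y) = -2*x - 2*y - 2, f_y(x, y) = -2*x - 2.
  f_x(P) = -2, f_y(P) = 2 (gradient nonzero, so P is smooth).
Step 3: tangent line at P: -2·(x − -2) + 2·(y − 2) = 0.
Expanding: -2*x + 2*y - 8 = 0.


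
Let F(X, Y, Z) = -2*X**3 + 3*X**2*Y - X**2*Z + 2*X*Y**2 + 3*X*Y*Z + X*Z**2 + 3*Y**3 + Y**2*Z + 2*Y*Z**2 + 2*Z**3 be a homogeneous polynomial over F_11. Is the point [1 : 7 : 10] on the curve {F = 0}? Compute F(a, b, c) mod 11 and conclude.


F(1,7,10) ≡ 1 (mod 11); P is NOT on the curve.

Evaluate F(1, 7, 10) term-by-term (mod 11).
  -2*X**3 ↦ -2·1·1·1 = -2
  3*X**2*Y ↦ 3·1·7·1 = 21
  -X**2*Z ↦ -1·1·1·10 = -10
  2*X*Y**2 ↦ 2·1·49·1 = 98
  3*X*Y*Z ↦ 3·1·7·10 = 210
  X*Z**2 ↦ 1·1·1·100 = 100
  3*Y**3 ↦ 3·1·343·1 = 1029
  Y**2*Z ↦ 1·1·49·10 = 490
  2*Y*Z**2 ↦ 2·1·7·100 = 1400
  2*Z**3 ↦ 2·1·1·1000 = 2000
Sum: F(1, 7, 10) = (-2) + (21) + (-10) + (98) + (210) + (100) + (1029) + (490) + (1400) + (2000) = 5336.
Reducing mod 11: 5336 ≡ 1 (mod 11).
Since F(a, b, c) ≡ 1 ≠ 0 (mod 11), P does NOT lie on the curve.


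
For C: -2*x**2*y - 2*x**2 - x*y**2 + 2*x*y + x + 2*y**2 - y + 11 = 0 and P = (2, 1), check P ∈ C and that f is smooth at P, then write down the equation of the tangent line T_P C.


Tangent line at P: -14*x - 5*y + 33 = 0.

Step 1: f(2, 1) = 0, so P lies on C.
Step 2: partial derivatives
  f_x(x, y) = -4*x*y - 4*x - y**2 + 2*y + 1, f_y(x, y) = -2*x**2 - 2*x*y + 2*x + 4*y - 1.
  f_x(P) = -14, f_y(P) = -5 (gradient nonzero, so P is smooth).
Step 3: tangent line at P: -14·(x − 2) + -5·(y − 1) = 0.
Expanding: -14*x - 5*y + 33 = 0.


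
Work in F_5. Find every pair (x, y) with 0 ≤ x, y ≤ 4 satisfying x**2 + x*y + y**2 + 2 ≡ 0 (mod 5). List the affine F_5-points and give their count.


Affine F_5-points: {(1, 1), (1, 3), (2, 4), (3, 1), (4, 2), (4, 4)}; count = 6.

For each of the 25 pairs (x, y) ∈ F_5², evaluate f(x, y) mod 5. Record the zeros.
  x = 0: [0↦2, 1↦3, 2↦1, 3↦1, 4↦3]  zeros at y ∈ ∅
  x = 1: [0↦3, 1↦0, 2↦4, 3↦0, 4↦3]  zeros at y ∈ {1, 3}
  x = 2: [0↦1, 1↦4, 2↦4, 3↦1, 4↦0]  zeros at y ∈ {4}
  x = 3: [0↦1, 1↦0, 2↦1, 3↦4, 4↦4]  zeros at y ∈ {1}
  x = 4: [0↦3, 1↦3, 2↦0, 3↦4, 4↦0]  zeros at y ∈ {2, 4}
Collecting zeros: affine points = {(1, 1), (1, 3), (2, 4), (3, 1), (4, 2), (4, 4)}.
Total count |C(F_5)_aff| = 6.


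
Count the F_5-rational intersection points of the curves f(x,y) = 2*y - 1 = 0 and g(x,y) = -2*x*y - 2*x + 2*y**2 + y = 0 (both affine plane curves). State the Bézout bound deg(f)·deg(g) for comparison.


Common zeros: {(2, 3)}; count = 1; Bézout bound = 2.

deg(f) = 1, deg(g) = 2, so Bézout bound = 2.
Scan x ∈ F_5. For each x, list the y ∈ F_5 with f(x, y) ≡ 0 and those with g(x, y) ≡ 0 (mod 5); the common zeros in that column are the intersection.
  x = 0: f ≡ 0 at y ∈ {3}; g ≡ 0 at y ∈ {0, 2}; common: ∅.
  x = 1: f ≡ 0 at y ∈ {3}; g ≡ 0 at y ∈ ∅; common: ∅.
  x = 2: f ≡ 0 at y ∈ {3}; g ≡ 0 at y ∈ {1, 3}; common: {3}.
  x = 3: f ≡ 0 at y ∈ {3}; g ≡ 0 at y ∈ ∅; common: ∅.
  x = 4: f ≡ 0 at y ∈ {3}; g ≡ 0 at y ∈ ∅; common: ∅.
Collecting: common zeros = {(2, 3)}, so the count is 1.
Comparison with the Bézout bound: 1 ≤ 2 = deg(f)·deg(g), as expected for curves with no common component (the affine F_5-count falls short of the bound because intersections may lie at infinity, over extension fields, or carry multiplicity).


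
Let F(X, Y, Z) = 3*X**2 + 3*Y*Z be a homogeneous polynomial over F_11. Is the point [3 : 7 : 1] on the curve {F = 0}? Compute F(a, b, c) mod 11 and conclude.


F(3,7,1) ≡ 4 (mod 11); P is NOT on the curve.

Evaluate F(3, 7, 1) term-by-term (mod 11).
  3*X**2 ↦ 3·9·1·1 = 27
  3*Y*Z ↦ 3·1·7·1 = 21
Sum: F(3, 7, 1) = (27) + (21) = 48.
Reducing mod 11: 48 ≡ 4 (mod 11).
Since F(a, b, c) ≡ 4 ≠ 0 (mod 11), P does NOT lie on the curve.


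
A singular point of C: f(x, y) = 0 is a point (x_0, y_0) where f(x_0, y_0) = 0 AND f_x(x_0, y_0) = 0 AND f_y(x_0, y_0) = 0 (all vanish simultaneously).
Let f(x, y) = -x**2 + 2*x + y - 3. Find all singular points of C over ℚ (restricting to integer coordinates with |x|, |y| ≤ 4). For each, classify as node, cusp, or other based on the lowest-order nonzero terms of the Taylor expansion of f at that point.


No singular points in the scanned grid; C is smooth there.

Compute partial derivatives:
  f_x = 2 - 2*x.
  f_y = 1.
f_y = 1 is a nonzero constant, so f_y never vanishes: no point (x, y) can satisfy f = f_x = f_y = 0. In particular no (x, y) ∈ {−4, ..., 4}² is singular; the curve is smooth.


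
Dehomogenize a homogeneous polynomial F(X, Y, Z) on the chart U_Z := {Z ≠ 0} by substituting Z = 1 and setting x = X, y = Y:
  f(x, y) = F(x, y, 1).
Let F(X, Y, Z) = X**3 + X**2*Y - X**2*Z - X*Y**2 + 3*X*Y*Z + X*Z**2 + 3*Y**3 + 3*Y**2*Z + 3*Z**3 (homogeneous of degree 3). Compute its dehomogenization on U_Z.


f(x, y) = x**3 + x**2*y - x**2 - x*y**2 + 3*x*y + x + 3*y**3 + 3*y**2 + 3

On U_Z we set Z = 1. Each monomial c·X^i·Y^j·Z^k in F becomes c·x^i·y^j·1^k = c·x^i·y^j.
Substituting Z = 1: F(X, Y, 1) = x**3 + x**2*y - x**2 - x*y**2 + 3*x*y + x + 3*y**3 + 3*y**2 + 3.
Note: deg(f) ≤ deg(F) = 3; strict inequality happens when F is divisible by Z (lost terms).


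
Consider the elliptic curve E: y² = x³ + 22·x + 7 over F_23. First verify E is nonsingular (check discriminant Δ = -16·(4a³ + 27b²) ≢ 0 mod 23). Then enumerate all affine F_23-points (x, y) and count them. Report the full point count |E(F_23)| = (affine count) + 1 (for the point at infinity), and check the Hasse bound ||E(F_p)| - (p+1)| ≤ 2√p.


Affine points = {(2, 6), (2, 17), (3, 10), (3, 13), (5, 9), (5, 14), (10, 10), (10, 13), (11, 4), (11, 19), (13, 11), (13, 12), (14, 0), (15, 3), (15, 20), (16, 4), (16, 19), (17, 2), (17, 21), (18, 5), (18, 18), (19, 4), (19, 19), (20, 11), (20, 12), (21, 1), (21, 22)}; affine count = 27; |E(F_23)| = 28.

Discriminant check: Δ ∝ 4a³ + 27b² = 4·22³ + 27·7² = 4·10648 + 27·49 ≡ 8 (mod 23). Nonzero ⇒ E is nonsingular.
For each x ∈ F_23, compute rhs = x³ + 22·x + 7 mod 23, then count y ∈ F_23 with y² ≡ rhs.
  x = 0: rhs = 7, matching y values: none (0 points).
  x = 1: rhs = 7, matching y values: none (0 points).
  x = 2: rhs = 13, matching y values: 6, 17 (2 points).
  x = 3: rhs = 8, matching y values: 10, 13 (2 points).
  x = 4: rhs = 21, matching y values: none (0 points).
  x = 5: rhs = 12, matching y values: 9, 14 (2 points).
  x = 6: rhs = 10, matching y values: none (0 points).
  x = 7: rhs = 21, matching y values: none (0 points).
  x = 8: rhs = 5, matching y values: none (0 points).
  x = 9: rhs = 14, matching y values: none (0 points).
  x = 10: rhs = 8, matching y values: 10, 13 (2 points).
  x = 11: rhs = 16, matching y values: 4, 19 (2 points).
  x = 12: rhs = 21, matching y values: none (0 points).
  x = 13: rhs = 6, matching y values: 11, 12 (2 points).
  x = 14: rhs = 0, matching y values: 0 (1 points).
  x = 15: rhs = 9, matching y values: 3, 20 (2 points).
  x = 16: rhs = 16, matching y values: 4, 19 (2 points).
  x = 17: rhs = 4, matching y values: 2, 21 (2 points).
  x = 18: rhs = 2, matching y values: 5, 18 (2 points).
  x = 19: rhs = 16, matching y values: 4, 19 (2 points).
  x = 20: rhs = 6, matching y values: 11, 12 (2 points).
  x = 21: rhs = 1, matching y values: 1, 22 (2 points).
  x = 22: rhs = 7, matching y values: none (0 points).
Total affine count: 27.
Full point count |E(F_23)| = 27 + 1 = 28.
Hasse bound: |28 − (23+1)| = |4| = 4 ≤ 2√23 ≈ 9.5917 ✓.


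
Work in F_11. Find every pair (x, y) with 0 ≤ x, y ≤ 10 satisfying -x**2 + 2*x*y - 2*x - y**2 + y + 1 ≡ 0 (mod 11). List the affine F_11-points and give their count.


Affine F_11-points: {(0, 4), (0, 8), (1, 1), (1, 2), (3, 8), (3, 10), (4, 10), (6, 4), (6, 9), (10, 1), (10, 9)}; count = 11.

For each of the 121 pairs (x, y) ∈ F_11², evaluate f(x, y) mod 11. Record the zeros.
  x = 0: [0↦1, 1↦1, 2↦10, 3↦6, 4↦0, 5↦3, 6↦4, 7↦3, 8↦0, 9↦6, 10↦10]  zeros at y ∈ {4, 8}
  x = 1: [0↦9, 1↦0, 2↦0, 3↦9, 4↦5, 5↦10, 6↦2, 7↦3, 8↦2, 9↦10, 10↦5]  zeros at y ∈ {1, 2}
  x = 2: [0↦4, 1↦8, 2↦10, 3↦10, 4↦8, 5↦4, 6↦9, 7↦1, 8↦2, 9↦1, 10↦9]  zeros at y ∈ ∅
  x = 3: [0↦8, 1↦3, 2↦7, 3↦9, 4↦9, 5↦7, 6↦3, 7↦8, 8↦0, 9↦1, 10↦0]  zeros at y ∈ {8, 10}
  x = 4: [0↦10, 1↦7, 2↦2, 3↦6, 4↦8, 5↦8, 6↦6, 7↦2, 8↦7, 9↦10, 10↦0]  zeros at y ∈ {10}
  x = 5: [0↦10, 1↦9, 2↦6, 3↦1, 4↦5, 5↦7, 6↦7, 7↦5, 8↦1, 9↦6, 10↦9]  zeros at y ∈ ∅
  x = 6: [0↦8, 1↦9, 2↦8, 3↦5, 4↦0, 5↦4, 6↦6, 7↦6, 8↦4, 9↦0, 10↦5]  zeros at y ∈ {4, 9}
  x = 7: [0↦4, 1↦7, 2↦8, 3↦7, 4↦4, 5↦10, 6↦3, 7↦5, 8↦5, 9↦3, 10↦10]  zeros at y ∈ ∅
  x = 8: [0↦9, 1↦3, 2↦6, 3↦7, 4↦6, 5↦3, 6↦9, 7↦2, 8↦4, 9↦4, 10↦2]  zeros at y ∈ ∅
  x = 9: [0↦1, 1↦8, 2↦2, 3↦5, 4↦6, 5↦5, 6↦2, 7↦8, 8↦1, 9↦3, 10↦3]  zeros at y ∈ ∅
  x = 10: [0↦2, 1↦0, 2↦7, 3↦1, 4↦4, 5↦5, 6↦4, 7↦1, 8↦7, 9↦0, 10↦2]  zeros at y ∈ {1, 9}
Collecting zeros: affine points = {(0, 4), (0, 8), (1, 1), (1, 2), (3, 8), (3, 10), (4, 10), (6, 4), (6, 9), (10, 1), (10, 9)}.
Total count |C(F_11)_aff| = 11.


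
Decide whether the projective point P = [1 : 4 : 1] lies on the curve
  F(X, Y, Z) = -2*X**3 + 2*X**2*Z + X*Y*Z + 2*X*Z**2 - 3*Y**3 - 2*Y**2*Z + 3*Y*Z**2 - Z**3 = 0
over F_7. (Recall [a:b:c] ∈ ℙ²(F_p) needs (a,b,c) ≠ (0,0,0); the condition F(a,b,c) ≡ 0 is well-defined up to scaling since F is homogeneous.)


F(1,4,1) ≡ 3 (mod 7); P is NOT on the curve.

Evaluate F(1, 4, 1) term-by-term (mod 7).
  -2*X**3 ↦ -2·1·1·1 = -2
  2*X**2*Z ↦ 2·1·1·1 = 2
  X*Y*Z ↦ 1·1·4·1 = 4
  2*X*Z**2 ↦ 2·1·1·1 = 2
  -3*Y**3 ↦ -3·1·64·1 = -192
  -2*Y**2*Z ↦ -2·1·16·1 = -32
  3*Y*Z**2 ↦ 3·1·4·1 = 12
  -Z**3 ↦ -1·1·1·1 = -1
Sum: F(1, 4, 1) = (-2) + (2) + (4) + (2) + (-192) + (-32) + (12) + (-1) = -207.
Reducing mod 7: -207 ≡ 3 (mod 7).
Since F(a, b, c) ≡ 3 ≠ 0 (mod 7), P does NOT lie on the curve.


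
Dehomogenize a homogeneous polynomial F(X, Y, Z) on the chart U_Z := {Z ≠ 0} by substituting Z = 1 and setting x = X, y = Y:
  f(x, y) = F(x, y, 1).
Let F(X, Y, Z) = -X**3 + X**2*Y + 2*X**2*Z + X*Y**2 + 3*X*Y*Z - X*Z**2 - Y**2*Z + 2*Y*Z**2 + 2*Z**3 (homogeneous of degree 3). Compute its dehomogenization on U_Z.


f(x, y) = -x**3 + x**2*y + 2*x**2 + x*y**2 + 3*x*y - x - y**2 + 2*y + 2

On U_Z we set Z = 1. Each monomial c·X^i·Y^j·Z^k in F becomes c·x^i·y^j·1^k = c·x^i·y^j.
Substituting Z = 1: F(X, Y, 1) = -x**3 + x**2*y + 2*x**2 + x*y**2 + 3*x*y - x - y**2 + 2*y + 2.
Note: deg(f) ≤ deg(F) = 3; strict inequality happens when F is divisible by Z (lost terms).


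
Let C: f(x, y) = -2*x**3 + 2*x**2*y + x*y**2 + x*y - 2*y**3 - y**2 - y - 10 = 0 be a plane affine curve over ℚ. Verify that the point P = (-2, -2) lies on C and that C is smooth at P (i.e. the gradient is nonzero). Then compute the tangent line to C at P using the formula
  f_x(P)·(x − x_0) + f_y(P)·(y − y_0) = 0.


Tangent line at P: -6*x - 7*y - 26 = 0.

Step 1: f(-2, -2) = 0, so P lies on C.
Step 2: partial derivatives
  f_x(x, y) = -6*x**2 + 4*x*y + y**2 + y, f_y(x, y) = 2*x**2 + 2*x*y + x - 6*y**2 - 2*y - 1.
  f_x(P) = -6, f_y(P) = -7 (gradient nonzero, so P is smooth).
Step 3: tangent line at P: -6·(x − -2) + -7·(y − -2) = 0.
Expanding: -6*x - 7*y - 26 = 0.


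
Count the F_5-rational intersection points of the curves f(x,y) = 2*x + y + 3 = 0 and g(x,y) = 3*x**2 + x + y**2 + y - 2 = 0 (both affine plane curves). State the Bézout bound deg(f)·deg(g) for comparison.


Common zeros: {(3, 1), (4, 4)}; count = 2; Bézout bound = 2.

deg(f) = 1, deg(g) = 2, so Bézout bound = 2.
Scan x ∈ F_5. For each x, list the y ∈ F_5 with f(x, y) ≡ 0 and those with g(x, y) ≡ 0 (mod 5); the common zeros in that column are the intersection.
  x = 0: f ≡ 0 at y ∈ {2}; g ≡ 0 at y ∈ {1, 3}; common: ∅.
  x = 1: f ≡ 0 at y ∈ {0}; g ≡ 0 at y ∈ ∅; common: ∅.
  x = 2: f ≡ 0 at y ∈ {3}; g ≡ 0 at y ∈ ∅; common: ∅.
  x = 3: f ≡ 0 at y ∈ {1}; g ≡ 0 at y ∈ {1, 3}; common: {1}.
  x = 4: f ≡ 0 at y ∈ {4}; g ≡ 0 at y ∈ {0, 4}; common: {4}.
Collecting: common zeros = {(3, 1), (4, 4)}, so the count is 2.
Comparison with the Bézout bound: 2 ≤ 2 = deg(f)·deg(g), as expected for curves with no common component (the bound is attained).


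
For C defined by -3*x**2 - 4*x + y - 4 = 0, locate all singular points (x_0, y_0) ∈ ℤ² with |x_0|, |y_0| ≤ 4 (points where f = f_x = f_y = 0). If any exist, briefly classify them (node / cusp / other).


No singular points in the scanned grid; C is smooth there.

Compute partial derivatives:
  f_x = -6*x - 4.
  f_y = 1.
f_y = 1 is a nonzero constant, so f_y never vanishes: no point (x, y) can satisfy f = f_x = f_y = 0. In particular no (x, y) ∈ {−4, ..., 4}² is singular; the curve is smooth.


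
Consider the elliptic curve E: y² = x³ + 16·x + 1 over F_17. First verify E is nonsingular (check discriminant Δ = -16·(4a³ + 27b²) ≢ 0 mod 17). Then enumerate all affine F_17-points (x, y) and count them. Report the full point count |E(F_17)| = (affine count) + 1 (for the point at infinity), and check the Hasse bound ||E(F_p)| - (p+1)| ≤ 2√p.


Affine points = {(0, 1), (0, 16), (1, 1), (1, 16), (3, 5), (3, 12), (5, 6), (5, 11), (12, 0), (13, 3), (13, 14), (16, 1), (16, 16)}; affine count = 13; |E(F_17)| = 14.

Discriminant check: Δ ∝ 4a³ + 27b² = 4·16³ + 27·1² = 4·4096 + 27·1 ≡ 6 (mod 17). Nonzero ⇒ E is nonsingular.
For each x ∈ F_17, compute rhs = x³ + 16·x + 1 mod 17, then count y ∈ F_17 with y² ≡ rhs.
  x = 0: rhs = 1, matching y values: 1, 16 (2 points).
  x = 1: rhs = 1, matching y values: 1, 16 (2 points).
  x = 2: rhs = 7, matching y values: none (0 points).
  x = 3: rhs = 8, matching y values: 5, 12 (2 points).
  x = 4: rhs = 10, matching y values: none (0 points).
  x = 5: rhs = 2, matching y values: 6, 11 (2 points).
  x = 6: rhs = 7, matching y values: none (0 points).
  x = 7: rhs = 14, matching y values: none (0 points).
  x = 8: rhs = 12, matching y values: none (0 points).
  x = 9: rhs = 7, matching y values: none (0 points).
  x = 10: rhs = 5, matching y values: none (0 points).
  x = 11: rhs = 12, matching y values: none (0 points).
  x = 12: rhs = 0, matching y values: 0 (1 points).
  x = 13: rhs = 9, matching y values: 3, 14 (2 points).
  x = 14: rhs = 11, matching y values: none (0 points).
  x = 15: rhs = 12, matching y values: none (0 points).
  x = 16: rhs = 1, matching y values: 1, 16 (2 points).
Total affine count: 13.
Full point count |E(F_17)| = 13 + 1 = 14.
Hasse bound: |14 − (17+1)| = |-4| = 4 ≤ 2√17 ≈ 8.2462 ✓.


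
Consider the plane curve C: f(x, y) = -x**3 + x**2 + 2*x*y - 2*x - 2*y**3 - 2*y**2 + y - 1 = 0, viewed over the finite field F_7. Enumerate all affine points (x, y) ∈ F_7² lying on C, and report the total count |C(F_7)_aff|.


Affine F_7-points: {(0, 3), (1, 2), (2, 6), (3, 2), (4, 2), (6, 4)}; count = 6.

For each of the 49 pairs (x, y) ∈ F_7², evaluate f(x, y) mod 7. Record the zeros.
  x = 0: [0↦6, 1↦3, 2↦5, 3↦0, 4↦4, 5↦5, 6↦5]  zeros at y ∈ {3}
  x = 1: [0↦4, 1↦3, 2↦0, 3↦4, 4↦3, 5↦6, 6↦1]  zeros at y ∈ {2}
  x = 2: [0↦5, 1↦6, 2↦5, 3↦4, 4↦5, 5↦3, 6↦0]  zeros at y ∈ {6}
  x = 3: [0↦3, 1↦6, 2↦0, 3↦1, 4↦4, 5↦4, 6↦3]  zeros at y ∈ {2}
  x = 4: [0↦6, 1↦4, 2↦0, 3↦3, 4↦1, 5↦3, 6↦4]  zeros at y ∈ {2}
  x = 5: [0↦1, 1↦1, 2↦6, 3↦4, 4↦4, 5↦1, 6↦4]  zeros at y ∈ ∅
  x = 6: [0↦3, 1↦5, 2↦5, 3↦5, 4↦0, 5↦6, 6↦4]  zeros at y ∈ {4}
Collecting zeros: affine points = {(0, 3), (1, 2), (2, 6), (3, 2), (4, 2), (6, 4)}.
Total count |C(F_7)_aff| = 6.


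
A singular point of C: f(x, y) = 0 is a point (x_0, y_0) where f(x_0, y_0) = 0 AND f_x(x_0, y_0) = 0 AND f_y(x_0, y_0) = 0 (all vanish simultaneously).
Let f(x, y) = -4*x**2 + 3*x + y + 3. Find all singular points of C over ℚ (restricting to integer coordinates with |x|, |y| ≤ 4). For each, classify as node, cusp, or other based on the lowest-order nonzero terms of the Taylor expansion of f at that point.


No singular points in the scanned grid; C is smooth there.

Compute partial derivatives:
  f_x = 3 - 8*x.
  f_y = 1.
f_y = 1 is a nonzero constant, so f_y never vanishes: no point (x, y) can satisfy f = f_x = f_y = 0. In particular no (x, y) ∈ {−4, ..., 4}² is singular; the curve is smooth.


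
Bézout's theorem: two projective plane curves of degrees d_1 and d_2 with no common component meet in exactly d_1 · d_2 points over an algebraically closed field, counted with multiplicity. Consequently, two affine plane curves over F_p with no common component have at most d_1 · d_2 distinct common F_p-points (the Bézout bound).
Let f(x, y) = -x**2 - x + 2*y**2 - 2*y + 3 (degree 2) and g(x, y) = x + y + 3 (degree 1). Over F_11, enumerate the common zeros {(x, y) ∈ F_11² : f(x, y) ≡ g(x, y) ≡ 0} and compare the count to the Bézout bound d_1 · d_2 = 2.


Common zeros: ∅; count = 0; Bézout bound = 2.

deg(f) = 2, deg(g) = 1, so Bézout bound = 2.
Scan x ∈ F_11. For each x, list the y ∈ F_11 with f(x, y) ≡ 0 and those with g(x, y) ≡ 0 (mod 11); the common zeros in that column are the intersection.
  x = 0: f ≡ 0 at y ∈ ∅; g ≡ 0 at y ∈ {8}; common: ∅.
  x = 1: f ≡ 0 at y ∈ ∅; g ≡ 0 at y ∈ {7}; common: ∅.
  x = 2: f ≡ 0 at y ∈ ∅; g ≡ 0 at y ∈ {6}; common: ∅.
  x = 3: f ≡ 0 at y ∈ ∅; g ≡ 0 at y ∈ {5}; common: ∅.
  x = 4: f ≡ 0 at y ∈ ∅; g ≡ 0 at y ∈ {4}; common: ∅.
  x = 5: f ≡ 0 at y ∈ {6}; g ≡ 0 at y ∈ {3}; common: ∅.
  x = 6: f ≡ 0 at y ∈ ∅; g ≡ 0 at y ∈ {2}; common: ∅.
  x = 7: f ≡ 0 at y ∈ ∅; g ≡ 0 at y ∈ {1}; common: ∅.
  x = 8: f ≡ 0 at y ∈ ∅; g ≡ 0 at y ∈ {0}; common: ∅.
  x = 9: f ≡ 0 at y ∈ ∅; g ≡ 0 at y ∈ {10}; common: ∅.
  x = 10: f ≡ 0 at y ∈ ∅; g ≡ 0 at y ∈ {9}; common: ∅.
Collecting: common zeros = ∅, so the count is 0.
Comparison with the Bézout bound: 0 ≤ 2 = deg(f)·deg(g), as expected for curves with no common component (the affine F_11-count falls short of the bound because intersections may lie at infinity, over extension fields, or carry multiplicity).


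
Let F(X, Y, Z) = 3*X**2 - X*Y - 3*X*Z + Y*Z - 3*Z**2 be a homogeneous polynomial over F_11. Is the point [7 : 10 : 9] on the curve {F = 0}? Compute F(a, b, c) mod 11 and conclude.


F(7,10,9) ≡ 10 (mod 11); P is NOT on the curve.

Evaluate F(7, 10, 9) term-by-term (mod 11).
  3*X**2 ↦ 3·49·1·1 = 147
  -X*Y ↦ -1·7·10·1 = -70
  -3*X*Z ↦ -3·7·1·9 = -189
  Y*Z ↦ 1·1·10·9 = 90
  -3*Z**2 ↦ -3·1·1·81 = -243
Sum: F(7, 10, 9) = (147) + (-70) + (-189) + (90) + (-243) = -265.
Reducing mod 11: -265 ≡ 10 (mod 11).
Since F(a, b, c) ≡ 10 ≠ 0 (mod 11), P does NOT lie on the curve.


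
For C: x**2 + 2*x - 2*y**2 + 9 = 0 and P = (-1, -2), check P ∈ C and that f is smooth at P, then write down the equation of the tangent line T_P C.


Tangent line at P: 8*y + 16 = 0.

Step 1: f(-1, -2) = 0, so P lies on C.
Step 2: partial derivatives
  f_x(x, y) = 2*x + 2, f_y(x, y) = -4*y.
  f_x(P) = 0, f_y(P) = 8 (gradient nonzero, so P is smooth).
Step 3: tangent line at P: 0·(x − -1) + 8·(y − -2) = 0.
Expanding: 8*y + 16 = 0.


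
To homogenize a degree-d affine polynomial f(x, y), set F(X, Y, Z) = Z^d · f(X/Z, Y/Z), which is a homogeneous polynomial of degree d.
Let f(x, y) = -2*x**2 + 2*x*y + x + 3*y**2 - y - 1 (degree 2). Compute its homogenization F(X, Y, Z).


F(X, Y, Z) = -2*X**2 + 2*X*Y + X*Z + 3*Y**2 - Y*Z - Z**2

deg(f) = 2.
Substitute x = X/Z, y = Y/Z into f, then multiply by Z^2.
  monomial -2·x^2·y^0 ↦ -2·X^2·Y^0·Z^0.
  monomial 2·x^1·y^1 ↦ 2·X^1·Y^1·Z^0.
  monomial 1·x^1·y^0 ↦ 1·X^1·Y^0·Z^1.
  monomial 3·x^0·y^2 ↦ 3·X^0·Y^2·Z^0.
  monomial -1·x^0·y^1 ↦ -1·X^0·Y^1·Z^1.
  monomial -1·x^0·y^0 ↦ -1·X^0·Y^0·Z^2.
Collecting: F(X, Y, Z) = -2*X**2 + 2*X*Y + X*Z + 3*Y**2 - Y*Z - Z**2.


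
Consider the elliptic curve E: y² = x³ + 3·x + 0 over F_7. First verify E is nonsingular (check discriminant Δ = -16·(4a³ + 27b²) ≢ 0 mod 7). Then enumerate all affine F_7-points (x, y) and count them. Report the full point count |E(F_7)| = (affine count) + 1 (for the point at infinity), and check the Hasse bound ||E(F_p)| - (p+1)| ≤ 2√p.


Affine points = {(0, 0), (1, 2), (1, 5), (2, 0), (3, 1), (3, 6), (5, 0)}; affine count = 7; |E(F_7)| = 8.

Discriminant check: Δ ∝ 4a³ + 27b² = 4·3³ + 27·0² = 4·27 + 27·0 ≡ 3 (mod 7). Nonzero ⇒ E is nonsingular.
For each x ∈ F_7, compute rhs = x³ + 3·x + 0 mod 7, then count y ∈ F_7 with y² ≡ rhs.
  x = 0: rhs = 0, matching y values: 0 (1 points).
  x = 1: rhs = 4, matching y values: 2, 5 (2 points).
  x = 2: rhs = 0, matching y values: 0 (1 points).
  x = 3: rhs = 1, matching y values: 1, 6 (2 points).
  x = 4: rhs = 6, matching y values: none (0 points).
  x = 5: rhs = 0, matching y values: 0 (1 points).
  x = 6: rhs = 3, matching y values: none (0 points).
Total affine count: 7.
Full point count |E(F_7)| = 7 + 1 = 8.
Hasse bound: |8 − (7+1)| = |0| = 0 ≤ 2√7 ≈ 5.2915 ✓.


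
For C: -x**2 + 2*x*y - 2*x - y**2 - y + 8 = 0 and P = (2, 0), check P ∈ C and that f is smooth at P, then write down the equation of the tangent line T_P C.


Tangent line at P: -6*x + 3*y + 12 = 0.

Step 1: f(2, 0) = 0, so P lies on C.
Step 2: partial derivatives
  f_x(x, y) = -2*x + 2*y - 2, f_y(x, y) = 2*x - 2*y - 1.
  f_x(P) = -6, f_y(P) = 3 (gradient nonzero, so P is smooth).
Step 3: tangent line at P: -6·(x − 2) + 3·(y − 0) = 0.
Expanding: -6*x + 3*y + 12 = 0.


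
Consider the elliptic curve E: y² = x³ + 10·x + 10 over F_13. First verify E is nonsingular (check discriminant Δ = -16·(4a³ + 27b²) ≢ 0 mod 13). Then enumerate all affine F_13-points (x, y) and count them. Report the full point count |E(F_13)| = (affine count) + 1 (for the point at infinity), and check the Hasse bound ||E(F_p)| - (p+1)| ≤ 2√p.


Affine points = {(0, 6), (0, 7), (2, 5), (2, 8), (4, 6), (4, 7), (5, 4), (5, 9), (6, 0), (8, 2), (8, 11), (9, 6), (9, 7), (12, 5), (12, 8)}; affine count = 15; |E(F_13)| = 16.

Discriminant check: Δ ∝ 4a³ + 27b² = 4·10³ + 27·10² = 4·1000 + 27·100 ≡ 5 (mod 13). Nonzero ⇒ E is nonsingular.
For each x ∈ F_13, compute rhs = x³ + 10·x + 10 mod 13, then count y ∈ F_13 with y² ≡ rhs.
  x = 0: rhs = 10, matching y values: 6, 7 (2 points).
  x = 1: rhs = 8, matching y values: none (0 points).
  x = 2: rhs = 12, matching y values: 5, 8 (2 points).
  x = 3: rhs = 2, matching y values: none (0 points).
  x = 4: rhs = 10, matching y values: 6, 7 (2 points).
  x = 5: rhs = 3, matching y values: 4, 9 (2 points).
  x = 6: rhs = 0, matching y values: 0 (1 points).
  x = 7: rhs = 7, matching y values: none (0 points).
  x = 8: rhs = 4, matching y values: 2, 11 (2 points).
  x = 9: rhs = 10, matching y values: 6, 7 (2 points).
  x = 10: rhs = 5, matching y values: none (0 points).
  x = 11: rhs = 8, matching y values: none (0 points).
  x = 12: rhs = 12, matching y values: 5, 8 (2 points).
Total affine count: 15.
Full point count |E(F_13)| = 15 + 1 = 16.
Hasse bound: |16 − (13+1)| = |2| = 2 ≤ 2√13 ≈ 7.2111 ✓.


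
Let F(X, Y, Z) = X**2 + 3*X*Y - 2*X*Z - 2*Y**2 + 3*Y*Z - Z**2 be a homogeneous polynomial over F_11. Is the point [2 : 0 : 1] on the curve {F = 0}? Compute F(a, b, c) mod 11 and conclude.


F(2,0,1) ≡ 10 (mod 11); P is NOT on the curve.

Evaluate F(2, 0, 1) term-by-term (mod 11).
  X**2 ↦ 1·4·1·1 = 4
  3*X*Y ↦ 3·2·0·1 = 0
  -2*X*Z ↦ -2·2·1·1 = -4
  -2*Y**2 ↦ -2·1·0·1 = 0
  3*Y*Z ↦ 3·1·0·1 = 0
  -Z**2 ↦ -1·1·1·1 = -1
Sum: F(2, 0, 1) = (4) + (0) + (-4) + (0) + (0) + (-1) = -1.
Reducing mod 11: -1 ≡ 10 (mod 11).
Since F(a, b, c) ≡ 10 ≠ 0 (mod 11), P does NOT lie on the curve.


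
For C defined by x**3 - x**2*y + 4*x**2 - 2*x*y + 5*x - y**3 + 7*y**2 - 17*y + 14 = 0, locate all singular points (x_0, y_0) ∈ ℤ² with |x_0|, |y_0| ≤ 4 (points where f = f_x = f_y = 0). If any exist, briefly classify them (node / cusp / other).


Singular points: {(-1, 2)}; classification: node.

Compute partial derivatives:
  f_x = 3*x**2 - 2*x*y + 8*x - 2*y + 5.
  f_y = -x**2 - 2*x - 3*y**2 + 14*y - 17.
Scan x_0 ∈ {−4, ..., 4}. For each x_0, f_y(x_0, y) is a polynomial in y; find its integer roots y ∈ {−4, ..., 4}, then test f_x and f at those candidates.
  x = -4: f_y(-4, y) = -3*y**2 + 14*y - 25; no integer root y with |y| ≤ 4.
  x = -3: f_y(-3, y) = -3*y**2 + 14*y - 20; no integer root y with |y| ≤ 4.
  x = -2: f_y(-2, y) = -3*y**2 + 14*y - 17; no integer root y with |y| ≤ 4.
  x = -1: f_y(-1, y) = -3*y**2 + 14*y - 16; vanishes at y ∈ {2}. (-1, 2): f_x = 0, f = 0 — SINGULAR.
  x = 0: f_y(0, y) = -3*y**2 + 14*y - 17; no integer root y with |y| ≤ 4.
  x = 1: f_y(1, y) = -3*y**2 + 14*y - 20; no integer root y with |y| ≤ 4.
  x = 2: f_y(2, y) = -3*y**2 + 14*y - 25; no integer root y with |y| ≤ 4.
  x = 3: f_y(3, y) = -3*y**2 + 14*y - 32; no integer root y with |y| ≤ 4.
  x = 4: f_y(4, y) = -3*y**2 + 14*y - 41; no integer root y with |y| ≤ 4.
Only singular point on the grid: (-1, 2).
Classify: substitute x = -1 + u, y = 2 + v and expand: f = u**3 - u**2*v - u**2 - v**3 + v**2.
No constant or linear terms (consistent with a singular point). Quadratic part: -u**2 + v**2. Cubic part: u**3 - u**2*v - v**3.
The quadratic part v**2 - u**2 = (v − u)(v + u) splits into two distinct linear factors, so there are two distinct tangent lines y − 2 = ±(x − -1) — this is a node (ordinary double point).
Classification: node.


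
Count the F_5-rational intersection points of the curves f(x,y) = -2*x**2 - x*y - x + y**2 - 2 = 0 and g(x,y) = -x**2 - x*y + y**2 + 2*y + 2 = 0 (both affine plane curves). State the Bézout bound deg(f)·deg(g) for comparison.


Common zeros: {(3, 2)}; count = 1; Bézout bound = 4.

deg(f) = 2, deg(g) = 2, so Bézout bound = 4.
Scan x ∈ F_5. For each x, list the y ∈ F_5 with f(x, y) ≡ 0 and those with g(x, y) ≡ 0 (mod 5); the common zeros in that column are the intersection.
  x = 0: f ≡ 0 at y ∈ ∅; g ≡ 0 at y ∈ {1, 2}; common: ∅.
  x = 1: f ≡ 0 at y ∈ {0, 1}; g ≡ 0 at y ∈ ∅; common: ∅.
  x = 2: f ≡ 0 at y ∈ ∅; g ≡ 0 at y ∈ ∅; common: ∅.
  x = 3: f ≡ 0 at y ∈ {1, 2}; g ≡ 0 at y ∈ {2, 4}; common: {2}.
  x = 4: f ≡ 0 at y ∈ ∅; g ≡ 0 at y ∈ {1}; common: ∅.
Collecting: common zeros = {(3, 2)}, so the count is 1.
Comparison with the Bézout bound: 1 ≤ 4 = deg(f)·deg(g), as expected for curves with no common component (the affine F_5-count falls short of the bound because intersections may lie at infinity, over extension fields, or carry multiplicity).


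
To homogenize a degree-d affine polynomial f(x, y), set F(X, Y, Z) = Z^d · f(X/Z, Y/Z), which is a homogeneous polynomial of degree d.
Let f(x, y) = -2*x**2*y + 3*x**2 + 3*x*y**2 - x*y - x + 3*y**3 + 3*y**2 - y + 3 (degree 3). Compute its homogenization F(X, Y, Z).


F(X, Y, Z) = -2*X**2*Y + 3*X**2*Z + 3*X*Y**2 - X*Y*Z - X*Z**2 + 3*Y**3 + 3*Y**2*Z - Y*Z**2 + 3*Z**3

deg(f) = 3.
Substitute x = X/Z, y = Y/Z into f, then multiply by Z^3.
  monomial -2·x^2·y^1 ↦ -2·X^2·Y^1·Z^0.
  monomial 3·x^2·y^0 ↦ 3·X^2·Y^0·Z^1.
  monomial 3·x^1·y^2 ↦ 3·X^1·Y^2·Z^0.
  monomial -1·x^1·y^1 ↦ -1·X^1·Y^1·Z^1.
  monomial -1·x^1·y^0 ↦ -1·X^1·Y^0·Z^2.
  monomial 3·x^0·y^3 ↦ 3·X^0·Y^3·Z^0.
  monomial 3·x^0·y^2 ↦ 3·X^0·Y^2·Z^1.
  monomial -1·x^0·y^1 ↦ -1·X^0·Y^1·Z^2.
  monomial 3·x^0·y^0 ↦ 3·X^0·Y^0·Z^3.
Collecting: F(X, Y, Z) = -2*X**2*Y + 3*X**2*Z + 3*X*Y**2 - X*Y*Z - X*Z**2 + 3*Y**3 + 3*Y**2*Z - Y*Z**2 + 3*Z**3.


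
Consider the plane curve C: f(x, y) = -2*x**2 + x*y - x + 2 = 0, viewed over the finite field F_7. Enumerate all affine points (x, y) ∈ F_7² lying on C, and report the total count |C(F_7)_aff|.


Affine F_7-points: {(1, 1), (2, 4), (3, 4), (4, 5), (5, 5), (6, 1)}; count = 6.

For each of the 49 pairs (x, y) ∈ F_7², evaluate f(x, y) mod 7. Record the zeros.
  x = 0: [0↦2, 1↦2, 2↦2, 3↦2, 4↦2, 5↦2, 6↦2]  zeros at y ∈ ∅
  x = 1: [0↦6, 1↦0, 2↦1, 3↦2, 4↦3, 5↦4, 6↦5]  zeros at y ∈ {1}
  x = 2: [0↦6, 1↦1, 2↦3, 3↦5, 4↦0, 5↦2, 6↦4]  zeros at y ∈ {4}
  x = 3: [0↦2, 1↦5, 2↦1, 3↦4, 4↦0, 5↦3, 6↦6]  zeros at y ∈ {4}
  x = 4: [0↦1, 1↦5, 2↦2, 3↦6, 4↦3, 5↦0, 6↦4]  zeros at y ∈ {5}
  x = 5: [0↦3, 1↦1, 2↦6, 3↦4, 4↦2, 5↦0, 6↦5]  zeros at y ∈ {5}
  x = 6: [0↦1, 1↦0, 2↦6, 3↦5, 4↦4, 5↦3, 6↦2]  zeros at y ∈ {1}
Collecting zeros: affine points = {(1, 1), (2, 4), (3, 4), (4, 5), (5, 5), (6, 1)}.
Total count |C(F_7)_aff| = 6.


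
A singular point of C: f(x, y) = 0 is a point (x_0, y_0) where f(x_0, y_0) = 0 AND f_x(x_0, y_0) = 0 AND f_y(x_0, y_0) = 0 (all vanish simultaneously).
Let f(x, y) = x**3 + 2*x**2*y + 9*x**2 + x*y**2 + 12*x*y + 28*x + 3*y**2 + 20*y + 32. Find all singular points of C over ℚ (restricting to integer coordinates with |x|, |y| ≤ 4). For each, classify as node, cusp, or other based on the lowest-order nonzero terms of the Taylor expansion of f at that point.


Singular points: {(-2, -2)}; classification: node.

Compute partial derivatives:
  f_x = 3*x**2 + 4*x*y + 18*x + y**2 + 12*y + 28.
  f_y = 2*x**2 + 2*x*y + 12*x + 6*y + 20.
Scan x_0 ∈ {−4, ..., 4}. For each x_0, f_y(x_0, y) is a polynomial in y; find its integer roots y ∈ {−4, ..., 4}, then test f_x and f at those candidates.
  x = -4: f_y(-4, y) = 4 - 2*y; vanishes at y ∈ {2}. (-4, 2): f_x = 0 but f = 4 ≠ 0.
  x = -3: f_y(-3, y) = 2; no integer root y with |y| ≤ 4.
  x = -2: f_y(-2, y) = 2*y + 4; vanishes at y ∈ {-2}. (-2, -2): f_x = 0, f = 0 — SINGULAR.
  x = -1: f_y(-1, y) = 4*y + 10; no integer root y with |y| ≤ 4.
  x = 0: f_y(0, y) = 6*y + 20; no integer root y with |y| ≤ 4.
  x = 1: f_y(1, y) = 8*y + 34; no integer root y with |y| ≤ 4.
  x = 2: f_y(2, y) = 10*y + 52; no integer root y with |y| ≤ 4.
  x = 3: f_y(3, y) = 12*y + 74; no integer root y with |y| ≤ 4.
  x = 4: f_y(4, y) = 14*y + 100; no integer root y with |y| ≤ 4.
Only singular point on the grid: (-2, -2).
Classify: substitute x = -2 + u, y = -2 + v and expand: f = u**3 + 2*u**2*v - u**2 + u*v**2 + v**2.
No constant or linear terms (consistent with a singular point). Quadratic part: -u**2 + v**2. Cubic part: u**3 + 2*u**2*v + u*v**2.
The quadratic part v**2 - u**2 = (v − u)(v + u) splits into two distinct linear factors, so there are two distinct tangent lines y − -2 = ±(x − -2) — this is a node (ordinary double point).
Classification: node.


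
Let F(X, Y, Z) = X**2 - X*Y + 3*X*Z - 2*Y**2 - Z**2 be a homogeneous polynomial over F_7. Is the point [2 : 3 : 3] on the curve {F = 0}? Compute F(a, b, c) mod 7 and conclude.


F(2,3,3) ≡ 3 (mod 7); P is NOT on the curve.

Evaluate F(2, 3, 3) term-by-term (mod 7).
  X**2 ↦ 1·4·1·1 = 4
  -X*Y ↦ -1·2·3·1 = -6
  3*X*Z ↦ 3·2·1·3 = 18
  -2*Y**2 ↦ -2·1·9·1 = -18
  -Z**2 ↦ -1·1·1·9 = -9
Sum: F(2, 3, 3) = (4) + (-6) + (18) + (-18) + (-9) = -11.
Reducing mod 7: -11 ≡ 3 (mod 7).
Since F(a, b, c) ≡ 3 ≠ 0 (mod 7), P does NOT lie on the curve.


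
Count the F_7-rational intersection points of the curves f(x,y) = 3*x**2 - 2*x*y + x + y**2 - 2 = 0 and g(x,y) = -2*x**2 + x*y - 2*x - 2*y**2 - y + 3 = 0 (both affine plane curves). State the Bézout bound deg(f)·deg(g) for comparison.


Common zeros: {(3, 0)}; count = 1; Bézout bound = 4.

deg(f) = 2, deg(g) = 2, so Bézout bound = 4.
Scan x ∈ F_7. For each x, list the y ∈ F_7 with f(x, y) ≡ 0 and those with g(x, y) ≡ 0 (mod 7); the common zeros in that column are the intersection.
  x = 0: f ≡ 0 at y ∈ {3, 4}; g ≡ 0 at y ∈ {1, 2}; common: ∅.
  x = 1: f ≡ 0 at y ∈ ∅; g ≡ 0 at y ∈ ∅; common: ∅.
  x = 2: f ≡ 0 at y ∈ ∅; g ≡ 0 at y ∈ ∅; common: ∅.
  x = 3: f ≡ 0 at y ∈ {0, 6}; g ≡ 0 at y ∈ {0, 1}; common: {0}.
  x = 4: f ≡ 0 at y ∈ {3, 5}; g ≡ 0 at y ∈ {6}; common: ∅.
  x = 5: f ≡ 0 at y ∈ ∅; g ≡ 0 at y ∈ {3, 6}; common: ∅.
  x = 6: f ≡ 0 at y ∈ {0, 5}; g ≡ 0 at y ∈ {3}; common: ∅.
Collecting: common zeros = {(3, 0)}, so the count is 1.
Comparison with the Bézout bound: 1 ≤ 4 = deg(f)·deg(g), as expected for curves with no common component (the affine F_7-count falls short of the bound because intersections may lie at infinity, over extension fields, or carry multiplicity).


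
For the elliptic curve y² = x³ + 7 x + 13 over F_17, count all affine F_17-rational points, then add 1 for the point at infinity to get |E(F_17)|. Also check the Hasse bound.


Affine points = {(0, 8), (0, 9), (1, 2), (1, 15), (2, 1), (2, 16), (6, 4), (6, 13), (14, 4), (14, 13), (15, 5), (15, 12)}; affine count = 12; |E(F_17)| = 13.

Discriminant check: Δ ∝ 4a³ + 27b² = 4·7³ + 27·13² = 4·343 + 27·169 ≡ 2 (mod 17). Nonzero ⇒ E is nonsingular.
For each x ∈ F_17, compute rhs = x³ + 7·x + 13 mod 17, then count y ∈ F_17 with y² ≡ rhs.
  x = 0: rhs = 13, matching y values: 8, 9 (2 points).
  x = 1: rhs = 4, matching y values: 2, 15 (2 points).
  x = 2: rhs = 1, matching y values: 1, 16 (2 points).
  x = 3: rhs = 10, matching y values: none (0 points).
  x = 4: rhs = 3, matching y values: none (0 points).
  x = 5: rhs = 3, matching y values: none (0 points).
  x = 6: rhs = 16, matching y values: 4, 13 (2 points).
  x = 7: rhs = 14, matching y values: none (0 points).
  x = 8: rhs = 3, matching y values: none (0 points).
  x = 9: rhs = 6, matching y values: none (0 points).
  x = 10: rhs = 12, matching y values: none (0 points).
  x = 11: rhs = 10, matching y values: none (0 points).
  x = 12: rhs = 6, matching y values: none (0 points).
  x = 13: rhs = 6, matching y values: none (0 points).
  x = 14: rhs = 16, matching y values: 4, 13 (2 points).
  x = 15: rhs = 8, matching y values: 5, 12 (2 points).
  x = 16: rhs = 5, matching y values: none (0 points).
Total affine count: 12.
Full point count |E(F_17)| = 12 + 1 = 13.
Hasse bound: |13 − (17+1)| = |-5| = 5 ≤ 2√17 ≈ 8.2462 ✓.


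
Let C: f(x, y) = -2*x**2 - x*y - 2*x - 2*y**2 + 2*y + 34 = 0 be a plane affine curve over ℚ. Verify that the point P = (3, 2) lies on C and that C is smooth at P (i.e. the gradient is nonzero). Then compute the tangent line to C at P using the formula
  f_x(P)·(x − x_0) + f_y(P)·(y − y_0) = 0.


Tangent line at P: -16*x - 9*y + 66 = 0.

Step 1: f(3, 2) = 0, so P lies on C.
Step 2: partial derivatives
  f_x(x, y) = -4*x - y - 2, f_y(x, y) = -x - 4*y + 2.
  f_x(P) = -16, f_y(P) = -9 (gradient nonzero, so P is smooth).
Step 3: tangent line at P: -16·(x − 3) + -9·(y − 2) = 0.
Expanding: -16*x - 9*y + 66 = 0.
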